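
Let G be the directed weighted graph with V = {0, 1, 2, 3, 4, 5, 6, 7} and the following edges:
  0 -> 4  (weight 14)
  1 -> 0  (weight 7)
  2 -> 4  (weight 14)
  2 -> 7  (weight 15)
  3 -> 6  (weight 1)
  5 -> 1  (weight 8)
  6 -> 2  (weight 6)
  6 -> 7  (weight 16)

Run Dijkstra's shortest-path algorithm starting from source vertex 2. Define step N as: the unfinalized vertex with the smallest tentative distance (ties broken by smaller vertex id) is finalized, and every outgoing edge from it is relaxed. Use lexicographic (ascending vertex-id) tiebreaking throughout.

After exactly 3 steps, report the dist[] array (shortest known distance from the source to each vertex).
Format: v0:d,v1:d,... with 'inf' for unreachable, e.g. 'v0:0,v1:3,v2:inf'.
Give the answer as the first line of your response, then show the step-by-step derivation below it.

v0:inf,v1:inf,v2:0,v3:inf,v4:14,v5:inf,v6:inf,v7:15

step 1: dist = v0:inf,v1:inf,v2:0,v3:inf,v4:14,v5:inf,v6:inf,v7:15
step 2: dist = v0:inf,v1:inf,v2:0,v3:inf,v4:14,v5:inf,v6:inf,v7:15
step 3: dist = v0:inf,v1:inf,v2:0,v3:inf,v4:14,v5:inf,v6:inf,v7:15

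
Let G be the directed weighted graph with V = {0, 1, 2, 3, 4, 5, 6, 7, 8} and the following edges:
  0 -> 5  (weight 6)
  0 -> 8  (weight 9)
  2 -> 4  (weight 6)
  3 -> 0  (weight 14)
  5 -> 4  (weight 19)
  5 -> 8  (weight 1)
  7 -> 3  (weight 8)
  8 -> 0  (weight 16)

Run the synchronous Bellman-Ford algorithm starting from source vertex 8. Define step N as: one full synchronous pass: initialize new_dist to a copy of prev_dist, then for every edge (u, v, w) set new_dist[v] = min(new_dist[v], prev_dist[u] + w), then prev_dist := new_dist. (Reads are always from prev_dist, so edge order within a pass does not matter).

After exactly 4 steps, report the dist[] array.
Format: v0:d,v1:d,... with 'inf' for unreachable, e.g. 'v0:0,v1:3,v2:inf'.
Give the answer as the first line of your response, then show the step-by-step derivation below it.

v0:16,v1:inf,v2:inf,v3:inf,v4:41,v5:22,v6:inf,v7:inf,v8:0

step 1: dist = v0:16,v1:inf,v2:inf,v3:inf,v4:inf,v5:inf,v6:inf,v7:inf,v8:0
step 2: dist = v0:16,v1:inf,v2:inf,v3:inf,v4:inf,v5:22,v6:inf,v7:inf,v8:0
step 3: dist = v0:16,v1:inf,v2:inf,v3:inf,v4:41,v5:22,v6:inf,v7:inf,v8:0
step 4: dist = v0:16,v1:inf,v2:inf,v3:inf,v4:41,v5:22,v6:inf,v7:inf,v8:0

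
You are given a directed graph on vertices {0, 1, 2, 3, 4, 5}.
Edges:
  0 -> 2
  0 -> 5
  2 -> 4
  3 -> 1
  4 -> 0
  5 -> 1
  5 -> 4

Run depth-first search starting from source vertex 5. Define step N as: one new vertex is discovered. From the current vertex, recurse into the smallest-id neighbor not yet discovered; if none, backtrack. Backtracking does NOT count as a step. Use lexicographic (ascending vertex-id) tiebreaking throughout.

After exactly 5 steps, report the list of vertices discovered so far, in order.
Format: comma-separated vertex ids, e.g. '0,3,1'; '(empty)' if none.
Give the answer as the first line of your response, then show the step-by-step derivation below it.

5,1,4,0,2

step 1: discover 5; path=5; order=5
step 2: discover 1; path=5>1; order=5,1
step 3: discover 4; path=5>4; order=5,1,4
step 4: discover 0; path=5>4>0; order=5,1,4,0
step 5: discover 2; path=5>4>0>2; order=5,1,4,0,2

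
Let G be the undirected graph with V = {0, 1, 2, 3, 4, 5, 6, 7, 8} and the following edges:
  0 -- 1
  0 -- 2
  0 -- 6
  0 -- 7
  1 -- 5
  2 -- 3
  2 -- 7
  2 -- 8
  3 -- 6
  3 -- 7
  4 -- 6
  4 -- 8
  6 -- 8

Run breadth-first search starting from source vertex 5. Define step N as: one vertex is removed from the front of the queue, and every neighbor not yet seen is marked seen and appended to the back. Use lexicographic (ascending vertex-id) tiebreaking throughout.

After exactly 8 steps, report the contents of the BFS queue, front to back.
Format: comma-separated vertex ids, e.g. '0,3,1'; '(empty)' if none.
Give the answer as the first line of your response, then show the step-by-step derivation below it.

4

step 1: dequeue 5; queue=[1]; order=5
step 2: dequeue 1; queue=[0]; order=5,1
step 3: dequeue 0; queue=[2,6,7]; order=5,1,0
step 4: dequeue 2; queue=[6,7,3,8]; order=5,1,0,2
step 5: dequeue 6; queue=[7,3,8,4]; order=5,1,0,2,6
step 6: dequeue 7; queue=[3,8,4]; order=5,1,0,2,6,7
step 7: dequeue 3; queue=[8,4]; order=5,1,0,2,6,7,3
step 8: dequeue 8; queue=[4]; order=5,1,0,2,6,7,3,8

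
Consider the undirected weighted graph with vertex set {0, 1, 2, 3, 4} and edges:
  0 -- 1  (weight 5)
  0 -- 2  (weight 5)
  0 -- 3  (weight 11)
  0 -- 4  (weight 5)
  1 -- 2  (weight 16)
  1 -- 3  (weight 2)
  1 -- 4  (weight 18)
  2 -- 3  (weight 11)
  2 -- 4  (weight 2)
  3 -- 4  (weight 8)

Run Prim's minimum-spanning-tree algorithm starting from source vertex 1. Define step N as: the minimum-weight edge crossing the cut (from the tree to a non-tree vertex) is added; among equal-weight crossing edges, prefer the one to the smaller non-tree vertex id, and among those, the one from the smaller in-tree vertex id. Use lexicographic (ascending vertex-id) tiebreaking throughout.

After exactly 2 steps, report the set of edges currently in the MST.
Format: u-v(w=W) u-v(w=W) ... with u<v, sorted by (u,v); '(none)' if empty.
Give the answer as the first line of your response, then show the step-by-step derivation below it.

0-1(w=5) 1-3(w=2)

step 1: add edge 1-3 (w=2); MST = {1-3(w=2)}
step 2: add edge 0-1 (w=5); MST = {0-1(w=5) 1-3(w=2)}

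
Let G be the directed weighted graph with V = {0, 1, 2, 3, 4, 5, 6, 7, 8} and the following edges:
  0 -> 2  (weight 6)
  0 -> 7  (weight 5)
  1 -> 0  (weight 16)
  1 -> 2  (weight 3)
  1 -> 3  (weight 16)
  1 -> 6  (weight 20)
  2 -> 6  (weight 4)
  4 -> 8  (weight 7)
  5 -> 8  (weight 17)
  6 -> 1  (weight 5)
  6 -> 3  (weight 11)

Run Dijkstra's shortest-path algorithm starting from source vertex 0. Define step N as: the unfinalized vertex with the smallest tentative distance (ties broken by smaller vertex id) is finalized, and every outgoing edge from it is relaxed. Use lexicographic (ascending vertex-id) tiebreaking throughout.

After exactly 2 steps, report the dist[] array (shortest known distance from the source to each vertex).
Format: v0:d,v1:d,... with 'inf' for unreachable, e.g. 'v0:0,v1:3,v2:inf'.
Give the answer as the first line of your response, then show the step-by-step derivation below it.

v0:0,v1:inf,v2:6,v3:inf,v4:inf,v5:inf,v6:inf,v7:5,v8:inf

step 1: dist = v0:0,v1:inf,v2:6,v3:inf,v4:inf,v5:inf,v6:inf,v7:5,v8:inf
step 2: dist = v0:0,v1:inf,v2:6,v3:inf,v4:inf,v5:inf,v6:inf,v7:5,v8:inf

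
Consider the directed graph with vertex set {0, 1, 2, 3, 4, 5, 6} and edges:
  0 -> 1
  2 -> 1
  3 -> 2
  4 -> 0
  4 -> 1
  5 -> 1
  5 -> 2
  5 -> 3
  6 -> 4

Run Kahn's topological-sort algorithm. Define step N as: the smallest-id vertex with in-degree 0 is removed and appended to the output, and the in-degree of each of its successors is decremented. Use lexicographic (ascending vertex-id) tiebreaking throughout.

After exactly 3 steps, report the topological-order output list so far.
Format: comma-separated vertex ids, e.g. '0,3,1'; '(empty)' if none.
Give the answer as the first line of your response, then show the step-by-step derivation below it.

5,3,2

step 1: output 5; order=[5]; indeg=(1,3,1,0,1,0,0)
step 2: output 3; order=[5,3]; indeg=(1,3,0,0,1,0,0)
step 3: output 2; order=[5,3,2]; indeg=(1,2,0,0,1,0,0)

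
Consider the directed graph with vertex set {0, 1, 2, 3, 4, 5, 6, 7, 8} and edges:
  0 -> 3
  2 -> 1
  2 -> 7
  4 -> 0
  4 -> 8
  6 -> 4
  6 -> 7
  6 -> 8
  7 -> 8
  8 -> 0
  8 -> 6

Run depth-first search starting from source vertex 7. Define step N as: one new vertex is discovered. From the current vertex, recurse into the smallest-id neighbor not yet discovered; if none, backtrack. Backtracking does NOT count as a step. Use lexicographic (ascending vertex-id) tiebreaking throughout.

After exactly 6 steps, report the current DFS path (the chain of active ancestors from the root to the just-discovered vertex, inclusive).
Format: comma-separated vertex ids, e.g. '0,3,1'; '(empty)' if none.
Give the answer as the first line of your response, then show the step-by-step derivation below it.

7,8,6,4

step 1: discover 7; path=7; order=7
step 2: discover 8; path=7>8; order=7,8
step 3: discover 0; path=7>8>0; order=7,8,0
step 4: discover 3; path=7>8>0>3; order=7,8,0,3
step 5: discover 6; path=7>8>6; order=7,8,0,3,6
step 6: discover 4; path=7>8>6>4; order=7,8,0,3,6,4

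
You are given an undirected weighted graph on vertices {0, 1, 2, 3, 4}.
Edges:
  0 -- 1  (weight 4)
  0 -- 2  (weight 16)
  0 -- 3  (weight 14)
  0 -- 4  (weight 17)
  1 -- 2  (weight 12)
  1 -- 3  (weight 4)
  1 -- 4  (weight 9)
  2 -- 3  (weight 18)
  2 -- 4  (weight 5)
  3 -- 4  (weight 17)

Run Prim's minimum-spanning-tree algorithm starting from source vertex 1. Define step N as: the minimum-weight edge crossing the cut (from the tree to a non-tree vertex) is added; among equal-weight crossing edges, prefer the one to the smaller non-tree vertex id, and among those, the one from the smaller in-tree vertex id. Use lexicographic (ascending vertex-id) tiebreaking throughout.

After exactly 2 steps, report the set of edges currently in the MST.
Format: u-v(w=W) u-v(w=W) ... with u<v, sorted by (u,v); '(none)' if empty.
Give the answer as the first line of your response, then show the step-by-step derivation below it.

0-1(w=4) 1-3(w=4)

step 1: add edge 0-1 (w=4); MST = {0-1(w=4)}
step 2: add edge 1-3 (w=4); MST = {0-1(w=4) 1-3(w=4)}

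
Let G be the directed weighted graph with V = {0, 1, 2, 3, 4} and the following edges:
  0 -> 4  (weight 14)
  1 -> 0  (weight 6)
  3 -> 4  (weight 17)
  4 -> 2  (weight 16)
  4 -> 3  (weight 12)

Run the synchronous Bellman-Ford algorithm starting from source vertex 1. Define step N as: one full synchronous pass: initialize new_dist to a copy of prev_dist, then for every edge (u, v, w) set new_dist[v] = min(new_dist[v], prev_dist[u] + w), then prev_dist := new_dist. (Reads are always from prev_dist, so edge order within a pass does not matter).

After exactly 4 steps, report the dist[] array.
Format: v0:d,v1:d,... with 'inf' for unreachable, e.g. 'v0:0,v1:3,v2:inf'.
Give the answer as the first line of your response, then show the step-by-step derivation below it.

v0:6,v1:0,v2:36,v3:32,v4:20

step 1: dist = v0:6,v1:0,v2:inf,v3:inf,v4:inf
step 2: dist = v0:6,v1:0,v2:inf,v3:inf,v4:20
step 3: dist = v0:6,v1:0,v2:36,v3:32,v4:20
step 4: dist = v0:6,v1:0,v2:36,v3:32,v4:20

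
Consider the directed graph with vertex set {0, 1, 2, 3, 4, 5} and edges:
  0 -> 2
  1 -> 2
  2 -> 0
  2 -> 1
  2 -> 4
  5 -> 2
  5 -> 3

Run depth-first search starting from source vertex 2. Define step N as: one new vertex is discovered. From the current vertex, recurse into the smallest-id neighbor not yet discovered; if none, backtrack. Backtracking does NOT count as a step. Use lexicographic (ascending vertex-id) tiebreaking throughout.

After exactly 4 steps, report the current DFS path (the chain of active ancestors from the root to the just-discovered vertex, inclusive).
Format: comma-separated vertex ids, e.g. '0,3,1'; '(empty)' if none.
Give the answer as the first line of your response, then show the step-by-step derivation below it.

2,4

step 1: discover 2; path=2; order=2
step 2: discover 0; path=2>0; order=2,0
step 3: discover 1; path=2>1; order=2,0,1
step 4: discover 4; path=2>4; order=2,0,1,4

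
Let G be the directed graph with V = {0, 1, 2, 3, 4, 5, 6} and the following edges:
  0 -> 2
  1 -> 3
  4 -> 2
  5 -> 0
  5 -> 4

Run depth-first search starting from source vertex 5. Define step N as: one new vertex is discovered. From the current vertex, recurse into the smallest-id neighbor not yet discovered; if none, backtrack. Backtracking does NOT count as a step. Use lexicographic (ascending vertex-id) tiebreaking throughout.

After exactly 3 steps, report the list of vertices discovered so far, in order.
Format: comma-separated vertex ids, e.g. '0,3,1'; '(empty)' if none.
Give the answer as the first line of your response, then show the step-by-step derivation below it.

5,0,2

step 1: discover 5; path=5; order=5
step 2: discover 0; path=5>0; order=5,0
step 3: discover 2; path=5>0>2; order=5,0,2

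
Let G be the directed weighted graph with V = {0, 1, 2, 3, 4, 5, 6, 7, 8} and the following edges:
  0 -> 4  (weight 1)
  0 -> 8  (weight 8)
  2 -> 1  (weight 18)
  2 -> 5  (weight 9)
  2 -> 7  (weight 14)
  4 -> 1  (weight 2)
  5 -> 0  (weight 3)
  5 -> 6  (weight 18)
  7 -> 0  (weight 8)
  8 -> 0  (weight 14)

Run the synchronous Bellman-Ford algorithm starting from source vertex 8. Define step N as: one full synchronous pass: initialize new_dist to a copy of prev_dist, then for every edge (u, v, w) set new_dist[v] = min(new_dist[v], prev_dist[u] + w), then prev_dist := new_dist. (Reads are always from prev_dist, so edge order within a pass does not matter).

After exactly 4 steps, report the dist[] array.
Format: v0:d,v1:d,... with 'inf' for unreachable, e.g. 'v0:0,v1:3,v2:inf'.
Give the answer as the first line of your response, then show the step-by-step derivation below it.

v0:14,v1:17,v2:inf,v3:inf,v4:15,v5:inf,v6:inf,v7:inf,v8:0

step 1: dist = v0:14,v1:inf,v2:inf,v3:inf,v4:inf,v5:inf,v6:inf,v7:inf,v8:0
step 2: dist = v0:14,v1:inf,v2:inf,v3:inf,v4:15,v5:inf,v6:inf,v7:inf,v8:0
step 3: dist = v0:14,v1:17,v2:inf,v3:inf,v4:15,v5:inf,v6:inf,v7:inf,v8:0
step 4: dist = v0:14,v1:17,v2:inf,v3:inf,v4:15,v5:inf,v6:inf,v7:inf,v8:0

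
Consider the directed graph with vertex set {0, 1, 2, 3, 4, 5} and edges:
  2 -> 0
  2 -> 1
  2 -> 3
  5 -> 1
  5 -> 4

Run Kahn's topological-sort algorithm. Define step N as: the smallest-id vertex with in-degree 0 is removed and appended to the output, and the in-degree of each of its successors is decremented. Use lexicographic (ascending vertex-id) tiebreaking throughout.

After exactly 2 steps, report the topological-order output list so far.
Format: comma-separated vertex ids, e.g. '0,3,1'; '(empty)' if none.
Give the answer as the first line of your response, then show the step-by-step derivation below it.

2,0

step 1: output 2; order=[2]; indeg=(0,1,0,0,1,0)
step 2: output 0; order=[2,0]; indeg=(0,1,0,0,1,0)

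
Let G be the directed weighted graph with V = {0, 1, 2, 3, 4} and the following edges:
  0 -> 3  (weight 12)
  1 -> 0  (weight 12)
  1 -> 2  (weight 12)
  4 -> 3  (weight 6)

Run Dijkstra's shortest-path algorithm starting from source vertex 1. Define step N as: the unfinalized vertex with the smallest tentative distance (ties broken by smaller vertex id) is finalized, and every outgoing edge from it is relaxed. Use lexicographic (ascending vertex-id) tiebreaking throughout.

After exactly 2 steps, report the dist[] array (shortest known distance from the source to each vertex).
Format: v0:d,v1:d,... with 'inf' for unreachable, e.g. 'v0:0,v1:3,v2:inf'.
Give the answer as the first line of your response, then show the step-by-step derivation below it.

v0:12,v1:0,v2:12,v3:24,v4:inf

step 1: dist = v0:12,v1:0,v2:12,v3:inf,v4:inf
step 2: dist = v0:12,v1:0,v2:12,v3:24,v4:inf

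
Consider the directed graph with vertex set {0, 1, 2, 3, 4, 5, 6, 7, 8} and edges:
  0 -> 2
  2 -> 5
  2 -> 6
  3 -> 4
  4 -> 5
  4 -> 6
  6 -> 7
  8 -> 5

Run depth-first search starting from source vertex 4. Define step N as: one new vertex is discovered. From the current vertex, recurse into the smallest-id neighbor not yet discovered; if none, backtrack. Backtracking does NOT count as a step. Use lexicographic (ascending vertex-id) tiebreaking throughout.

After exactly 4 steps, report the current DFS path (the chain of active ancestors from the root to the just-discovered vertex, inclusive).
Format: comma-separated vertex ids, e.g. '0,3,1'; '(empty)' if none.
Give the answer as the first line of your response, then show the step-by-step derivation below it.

4,6,7

step 1: discover 4; path=4; order=4
step 2: discover 5; path=4>5; order=4,5
step 3: discover 6; path=4>6; order=4,5,6
step 4: discover 7; path=4>6>7; order=4,5,6,7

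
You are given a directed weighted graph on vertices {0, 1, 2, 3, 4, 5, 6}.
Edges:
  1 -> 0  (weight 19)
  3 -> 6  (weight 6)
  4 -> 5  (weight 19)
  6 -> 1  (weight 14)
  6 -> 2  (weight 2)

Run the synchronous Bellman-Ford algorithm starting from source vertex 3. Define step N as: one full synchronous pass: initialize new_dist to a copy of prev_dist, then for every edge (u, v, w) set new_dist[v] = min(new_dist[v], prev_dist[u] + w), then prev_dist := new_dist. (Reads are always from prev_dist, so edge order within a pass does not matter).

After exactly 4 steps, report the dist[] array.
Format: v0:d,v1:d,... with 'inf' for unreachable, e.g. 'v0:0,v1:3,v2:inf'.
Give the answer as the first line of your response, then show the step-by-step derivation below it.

v0:39,v1:20,v2:8,v3:0,v4:inf,v5:inf,v6:6

step 1: dist = v0:inf,v1:inf,v2:inf,v3:0,v4:inf,v5:inf,v6:6
step 2: dist = v0:inf,v1:20,v2:8,v3:0,v4:inf,v5:inf,v6:6
step 3: dist = v0:39,v1:20,v2:8,v3:0,v4:inf,v5:inf,v6:6
step 4: dist = v0:39,v1:20,v2:8,v3:0,v4:inf,v5:inf,v6:6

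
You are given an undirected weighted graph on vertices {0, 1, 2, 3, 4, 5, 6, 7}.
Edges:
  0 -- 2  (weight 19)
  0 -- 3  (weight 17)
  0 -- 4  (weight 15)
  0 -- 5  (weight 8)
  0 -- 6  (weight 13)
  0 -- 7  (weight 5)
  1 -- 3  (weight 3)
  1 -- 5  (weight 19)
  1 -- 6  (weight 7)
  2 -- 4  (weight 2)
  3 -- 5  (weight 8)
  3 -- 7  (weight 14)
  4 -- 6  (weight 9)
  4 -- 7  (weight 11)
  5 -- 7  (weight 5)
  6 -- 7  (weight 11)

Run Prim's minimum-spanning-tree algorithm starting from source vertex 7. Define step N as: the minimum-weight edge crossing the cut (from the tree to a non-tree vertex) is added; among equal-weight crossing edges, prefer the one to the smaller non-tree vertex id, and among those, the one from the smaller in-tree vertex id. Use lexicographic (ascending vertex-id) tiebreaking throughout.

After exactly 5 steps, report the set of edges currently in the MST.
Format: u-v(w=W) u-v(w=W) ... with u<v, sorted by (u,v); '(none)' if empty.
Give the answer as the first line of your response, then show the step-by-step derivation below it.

0-7(w=5) 1-3(w=3) 1-6(w=7) 3-5(w=8) 5-7(w=5)

step 1: add edge 0-7 (w=5); MST = {0-7(w=5)}
step 2: add edge 5-7 (w=5); MST = {0-7(w=5) 5-7(w=5)}
step 3: add edge 3-5 (w=8); MST = {0-7(w=5) 3-5(w=8) 5-7(w=5)}
step 4: add edge 1-3 (w=3); MST = {0-7(w=5) 1-3(w=3) 3-5(w=8) 5-7(w=5)}
step 5: add edge 1-6 (w=7); MST = {0-7(w=5) 1-3(w=3) 1-6(w=7) 3-5(w=8) 5-7(w=5)}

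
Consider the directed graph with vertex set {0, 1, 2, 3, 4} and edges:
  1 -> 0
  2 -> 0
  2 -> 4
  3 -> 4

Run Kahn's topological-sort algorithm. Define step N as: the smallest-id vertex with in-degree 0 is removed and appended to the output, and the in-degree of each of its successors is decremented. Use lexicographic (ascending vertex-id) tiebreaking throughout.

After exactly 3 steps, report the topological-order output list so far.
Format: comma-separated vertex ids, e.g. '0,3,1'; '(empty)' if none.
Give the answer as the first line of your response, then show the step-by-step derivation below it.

1,2,0

step 1: output 1; order=[1]; indeg=(1,0,0,0,2)
step 2: output 2; order=[1,2]; indeg=(0,0,0,0,1)
step 3: output 0; order=[1,2,0]; indeg=(0,0,0,0,1)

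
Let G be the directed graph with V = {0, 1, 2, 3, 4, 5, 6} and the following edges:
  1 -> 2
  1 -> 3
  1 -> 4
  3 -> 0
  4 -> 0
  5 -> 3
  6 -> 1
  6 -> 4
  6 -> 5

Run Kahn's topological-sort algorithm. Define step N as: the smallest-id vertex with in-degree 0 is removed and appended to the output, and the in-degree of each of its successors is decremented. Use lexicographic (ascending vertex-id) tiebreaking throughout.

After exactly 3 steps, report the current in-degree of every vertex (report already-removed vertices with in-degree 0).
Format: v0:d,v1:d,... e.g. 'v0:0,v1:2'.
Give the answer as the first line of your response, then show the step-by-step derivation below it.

v0:2,v1:0,v2:0,v3:1,v4:0,v5:0,v6:0

step 1: output 6; order=[6]; indeg=(2,0,1,2,1,0,0)
step 2: output 1; order=[6,1]; indeg=(2,0,0,1,0,0,0)
step 3: output 2; order=[6,1,2]; indeg=(2,0,0,1,0,0,0)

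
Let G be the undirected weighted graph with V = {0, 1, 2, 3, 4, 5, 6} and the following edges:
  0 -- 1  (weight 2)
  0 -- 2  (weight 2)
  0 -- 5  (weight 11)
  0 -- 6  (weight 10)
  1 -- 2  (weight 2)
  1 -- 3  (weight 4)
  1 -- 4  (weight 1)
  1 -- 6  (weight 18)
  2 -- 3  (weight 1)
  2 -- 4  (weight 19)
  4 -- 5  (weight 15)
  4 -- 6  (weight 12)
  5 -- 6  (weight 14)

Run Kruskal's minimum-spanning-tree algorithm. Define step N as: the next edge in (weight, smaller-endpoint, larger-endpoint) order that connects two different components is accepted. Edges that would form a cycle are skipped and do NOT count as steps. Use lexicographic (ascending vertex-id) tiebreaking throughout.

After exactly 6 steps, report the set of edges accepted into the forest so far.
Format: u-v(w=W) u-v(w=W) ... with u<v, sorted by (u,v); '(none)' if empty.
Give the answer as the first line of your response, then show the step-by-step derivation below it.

0-1(w=2) 0-2(w=2) 0-5(w=11) 0-6(w=10) 1-4(w=1) 2-3(w=1)

step 1: add edge 1-4 (w=1); MST = {1-4(w=1)}
step 2: add edge 2-3 (w=1); MST = {1-4(w=1) 2-3(w=1)}
step 3: add edge 0-1 (w=2); MST = {0-1(w=2) 1-4(w=1) 2-3(w=1)}
step 4: add edge 0-2 (w=2); MST = {0-1(w=2) 0-2(w=2) 1-4(w=1) 2-3(w=1)}
step 5: add edge 0-6 (w=10); MST = {0-1(w=2) 0-2(w=2) 0-6(w=10) 1-4(w=1) 2-3(w=1)}
step 6: add edge 0-5 (w=11); MST = {0-1(w=2) 0-2(w=2) 0-5(w=11) 0-6(w=10) 1-4(w=1) 2-3(w=1)}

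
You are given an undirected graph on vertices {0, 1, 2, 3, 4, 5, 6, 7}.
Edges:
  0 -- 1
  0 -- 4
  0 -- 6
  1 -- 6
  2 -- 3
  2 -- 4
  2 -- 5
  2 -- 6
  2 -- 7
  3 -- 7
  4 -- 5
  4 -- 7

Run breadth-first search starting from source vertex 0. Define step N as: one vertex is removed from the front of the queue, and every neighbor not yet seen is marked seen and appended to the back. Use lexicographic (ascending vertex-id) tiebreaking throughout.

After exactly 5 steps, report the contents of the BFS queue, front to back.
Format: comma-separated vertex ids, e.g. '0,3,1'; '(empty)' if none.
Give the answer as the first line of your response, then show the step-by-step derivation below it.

5,7,3

step 1: dequeue 0; queue=[1,4,6]; order=0
step 2: dequeue 1; queue=[4,6]; order=0,1
step 3: dequeue 4; queue=[6,2,5,7]; order=0,1,4
step 4: dequeue 6; queue=[2,5,7]; order=0,1,4,6
step 5: dequeue 2; queue=[5,7,3]; order=0,1,4,6,2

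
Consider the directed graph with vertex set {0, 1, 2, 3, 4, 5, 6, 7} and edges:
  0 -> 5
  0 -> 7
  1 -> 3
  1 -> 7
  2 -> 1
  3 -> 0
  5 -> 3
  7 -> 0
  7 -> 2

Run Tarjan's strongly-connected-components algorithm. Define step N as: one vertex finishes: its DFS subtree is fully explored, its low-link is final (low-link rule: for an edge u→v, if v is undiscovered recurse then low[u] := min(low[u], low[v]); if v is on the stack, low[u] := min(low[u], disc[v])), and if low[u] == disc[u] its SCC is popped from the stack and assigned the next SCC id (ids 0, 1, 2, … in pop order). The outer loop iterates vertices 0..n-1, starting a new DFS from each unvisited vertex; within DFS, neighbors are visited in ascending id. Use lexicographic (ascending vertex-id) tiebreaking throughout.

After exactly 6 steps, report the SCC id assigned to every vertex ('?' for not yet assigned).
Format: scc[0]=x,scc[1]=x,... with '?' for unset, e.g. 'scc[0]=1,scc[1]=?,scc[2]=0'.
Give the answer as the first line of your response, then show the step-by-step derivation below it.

scc[0]=0,scc[1]=0,scc[2]=0,scc[3]=0,scc[4]=?,scc[5]=0,scc[6]=?,scc[7]=0

step 1: low=(low[0]=0,low[1]=?,low[2]=?,low[3]=0,low[4]=?,low[5]=1,low[6]=?,low[7]=?); scc=(scc[0]=?,scc[1]=?,scc[2]=?,scc[3]=?,scc[4]=?,scc[5]=?,scc[6]=?,scc[7]=?)
step 2: low=(low[0]=0,low[1]=?,low[2]=?,low[3]=0,low[4]=?,low[5]=0,low[6]=?,low[7]=?); scc=(scc[0]=?,scc[1]=?,scc[2]=?,scc[3]=?,scc[4]=?,scc[5]=?,scc[6]=?,scc[7]=?)
step 3: low=(low[0]=0,low[1]=2,low[2]=4,low[3]=0,low[4]=?,low[5]=0,low[6]=?,low[7]=0); scc=(scc[0]=?,scc[1]=?,scc[2]=?,scc[3]=?,scc[4]=?,scc[5]=?,scc[6]=?,scc[7]=?)
step 4: low=(low[0]=0,low[1]=2,low[2]=2,low[3]=0,low[4]=?,low[5]=0,low[6]=?,low[7]=0); scc=(scc[0]=?,scc[1]=?,scc[2]=?,scc[3]=?,scc[4]=?,scc[5]=?,scc[6]=?,scc[7]=?)
step 5: low=(low[0]=0,low[1]=2,low[2]=2,low[3]=0,low[4]=?,low[5]=0,low[6]=?,low[7]=0); scc=(scc[0]=?,scc[1]=?,scc[2]=?,scc[3]=?,scc[4]=?,scc[5]=?,scc[6]=?,scc[7]=?)
step 6: low=(low[0]=0,low[1]=2,low[2]=2,low[3]=0,low[4]=?,low[5]=0,low[6]=?,low[7]=0); scc=(scc[0]=0,scc[1]=0,scc[2]=0,scc[3]=0,scc[4]=?,scc[5]=0,scc[6]=?,scc[7]=0)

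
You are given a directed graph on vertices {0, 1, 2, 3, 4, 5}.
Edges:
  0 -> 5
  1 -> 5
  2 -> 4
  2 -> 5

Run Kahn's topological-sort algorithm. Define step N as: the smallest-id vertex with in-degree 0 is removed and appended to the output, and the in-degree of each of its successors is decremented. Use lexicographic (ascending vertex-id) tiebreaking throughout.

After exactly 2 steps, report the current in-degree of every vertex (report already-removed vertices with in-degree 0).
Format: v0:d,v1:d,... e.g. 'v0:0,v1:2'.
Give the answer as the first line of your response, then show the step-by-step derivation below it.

v0:0,v1:0,v2:0,v3:0,v4:1,v5:1

step 1: output 0; order=[0]; indeg=(0,0,0,0,1,2)
step 2: output 1; order=[0,1]; indeg=(0,0,0,0,1,1)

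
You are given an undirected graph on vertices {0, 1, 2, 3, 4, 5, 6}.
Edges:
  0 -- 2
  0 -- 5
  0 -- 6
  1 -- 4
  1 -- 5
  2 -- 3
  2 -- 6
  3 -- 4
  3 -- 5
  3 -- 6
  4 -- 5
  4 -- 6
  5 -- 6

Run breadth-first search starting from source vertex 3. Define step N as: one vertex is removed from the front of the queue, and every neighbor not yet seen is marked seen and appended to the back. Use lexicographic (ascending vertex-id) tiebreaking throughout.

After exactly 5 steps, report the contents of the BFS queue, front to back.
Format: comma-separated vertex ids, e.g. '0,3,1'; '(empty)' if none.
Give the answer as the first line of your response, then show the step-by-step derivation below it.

0,1

step 1: dequeue 3; queue=[2,4,5,6]; order=3
step 2: dequeue 2; queue=[4,5,6,0]; order=3,2
step 3: dequeue 4; queue=[5,6,0,1]; order=3,2,4
step 4: dequeue 5; queue=[6,0,1]; order=3,2,4,5
step 5: dequeue 6; queue=[0,1]; order=3,2,4,5,6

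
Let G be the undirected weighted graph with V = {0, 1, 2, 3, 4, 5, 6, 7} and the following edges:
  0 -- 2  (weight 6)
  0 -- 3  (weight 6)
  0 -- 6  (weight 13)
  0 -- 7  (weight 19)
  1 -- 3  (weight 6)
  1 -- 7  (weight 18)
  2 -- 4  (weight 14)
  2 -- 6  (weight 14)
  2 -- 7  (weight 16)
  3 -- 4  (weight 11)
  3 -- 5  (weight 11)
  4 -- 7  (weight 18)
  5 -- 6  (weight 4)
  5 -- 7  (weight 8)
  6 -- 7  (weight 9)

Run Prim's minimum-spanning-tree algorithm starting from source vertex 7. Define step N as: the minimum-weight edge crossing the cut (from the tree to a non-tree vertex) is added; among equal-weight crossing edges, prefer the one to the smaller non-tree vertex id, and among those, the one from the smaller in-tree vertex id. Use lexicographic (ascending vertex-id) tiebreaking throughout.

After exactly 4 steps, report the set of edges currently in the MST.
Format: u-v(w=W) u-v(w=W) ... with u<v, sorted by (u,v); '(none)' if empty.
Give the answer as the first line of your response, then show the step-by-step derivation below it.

0-3(w=6) 3-5(w=11) 5-6(w=4) 5-7(w=8)

step 1: add edge 5-7 (w=8); MST = {5-7(w=8)}
step 2: add edge 5-6 (w=4); MST = {5-6(w=4) 5-7(w=8)}
step 3: add edge 3-5 (w=11); MST = {3-5(w=11) 5-6(w=4) 5-7(w=8)}
step 4: add edge 0-3 (w=6); MST = {0-3(w=6) 3-5(w=11) 5-6(w=4) 5-7(w=8)}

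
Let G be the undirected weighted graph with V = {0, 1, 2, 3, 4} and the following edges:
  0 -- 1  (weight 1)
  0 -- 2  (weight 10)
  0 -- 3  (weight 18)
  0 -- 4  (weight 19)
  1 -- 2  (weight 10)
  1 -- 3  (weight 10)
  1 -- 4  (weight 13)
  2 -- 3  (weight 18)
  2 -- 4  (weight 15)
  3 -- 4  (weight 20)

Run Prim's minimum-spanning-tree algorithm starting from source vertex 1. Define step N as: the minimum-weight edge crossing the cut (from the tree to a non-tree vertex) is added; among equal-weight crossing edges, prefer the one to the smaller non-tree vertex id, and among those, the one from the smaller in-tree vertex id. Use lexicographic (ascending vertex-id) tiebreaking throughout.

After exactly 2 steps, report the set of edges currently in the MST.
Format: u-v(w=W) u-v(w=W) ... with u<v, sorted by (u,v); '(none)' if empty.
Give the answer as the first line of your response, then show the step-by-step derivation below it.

0-1(w=1) 0-2(w=10)

step 1: add edge 0-1 (w=1); MST = {0-1(w=1)}
step 2: add edge 0-2 (w=10); MST = {0-1(w=1) 0-2(w=10)}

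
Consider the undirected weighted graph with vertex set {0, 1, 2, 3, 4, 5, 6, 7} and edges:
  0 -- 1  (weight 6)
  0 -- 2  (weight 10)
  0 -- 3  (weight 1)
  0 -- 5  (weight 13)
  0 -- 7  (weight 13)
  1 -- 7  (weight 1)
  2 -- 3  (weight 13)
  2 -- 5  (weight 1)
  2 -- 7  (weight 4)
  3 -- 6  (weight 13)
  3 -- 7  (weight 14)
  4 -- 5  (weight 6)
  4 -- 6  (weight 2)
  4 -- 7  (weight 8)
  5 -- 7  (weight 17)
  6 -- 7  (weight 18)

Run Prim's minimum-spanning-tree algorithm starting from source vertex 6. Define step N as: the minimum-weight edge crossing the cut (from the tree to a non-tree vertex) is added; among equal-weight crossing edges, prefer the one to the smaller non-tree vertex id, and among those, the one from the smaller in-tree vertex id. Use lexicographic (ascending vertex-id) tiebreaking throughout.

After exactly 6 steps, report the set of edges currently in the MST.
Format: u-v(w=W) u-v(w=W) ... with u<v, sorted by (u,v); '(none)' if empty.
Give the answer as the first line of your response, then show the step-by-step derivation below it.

0-1(w=6) 1-7(w=1) 2-5(w=1) 2-7(w=4) 4-5(w=6) 4-6(w=2)

step 1: add edge 4-6 (w=2); MST = {4-6(w=2)}
step 2: add edge 4-5 (w=6); MST = {4-5(w=6) 4-6(w=2)}
step 3: add edge 2-5 (w=1); MST = {2-5(w=1) 4-5(w=6) 4-6(w=2)}
step 4: add edge 2-7 (w=4); MST = {2-5(w=1) 2-7(w=4) 4-5(w=6) 4-6(w=2)}
step 5: add edge 1-7 (w=1); MST = {1-7(w=1) 2-5(w=1) 2-7(w=4) 4-5(w=6) 4-6(w=2)}
step 6: add edge 0-1 (w=6); MST = {0-1(w=6) 1-7(w=1) 2-5(w=1) 2-7(w=4) 4-5(w=6) 4-6(w=2)}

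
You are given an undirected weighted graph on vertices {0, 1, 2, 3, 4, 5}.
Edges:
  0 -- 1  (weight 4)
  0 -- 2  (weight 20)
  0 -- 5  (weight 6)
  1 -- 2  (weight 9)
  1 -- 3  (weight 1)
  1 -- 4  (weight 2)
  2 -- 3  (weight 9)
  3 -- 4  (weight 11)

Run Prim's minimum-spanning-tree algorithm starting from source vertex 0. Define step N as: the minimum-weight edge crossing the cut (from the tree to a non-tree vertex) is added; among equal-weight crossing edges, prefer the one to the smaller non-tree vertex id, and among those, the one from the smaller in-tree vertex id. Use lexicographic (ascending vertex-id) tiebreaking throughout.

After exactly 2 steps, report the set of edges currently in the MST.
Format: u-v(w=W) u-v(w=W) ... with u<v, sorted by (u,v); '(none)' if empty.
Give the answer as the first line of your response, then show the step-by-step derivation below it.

0-1(w=4) 1-3(w=1)

step 1: add edge 0-1 (w=4); MST = {0-1(w=4)}
step 2: add edge 1-3 (w=1); MST = {0-1(w=4) 1-3(w=1)}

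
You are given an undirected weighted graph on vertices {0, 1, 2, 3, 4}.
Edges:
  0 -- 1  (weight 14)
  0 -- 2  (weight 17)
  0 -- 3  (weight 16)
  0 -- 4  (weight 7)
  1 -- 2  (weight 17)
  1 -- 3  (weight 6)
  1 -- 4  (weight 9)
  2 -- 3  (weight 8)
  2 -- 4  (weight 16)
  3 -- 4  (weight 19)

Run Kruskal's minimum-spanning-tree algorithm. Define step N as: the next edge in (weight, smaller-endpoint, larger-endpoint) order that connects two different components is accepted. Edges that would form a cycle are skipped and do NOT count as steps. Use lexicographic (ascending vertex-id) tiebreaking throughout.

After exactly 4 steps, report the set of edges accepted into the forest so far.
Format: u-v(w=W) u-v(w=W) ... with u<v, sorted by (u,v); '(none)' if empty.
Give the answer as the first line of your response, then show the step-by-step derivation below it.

0-4(w=7) 1-3(w=6) 1-4(w=9) 2-3(w=8)

step 1: add edge 1-3 (w=6); MST = {1-3(w=6)}
step 2: add edge 0-4 (w=7); MST = {0-4(w=7) 1-3(w=6)}
step 3: add edge 2-3 (w=8); MST = {0-4(w=7) 1-3(w=6) 2-3(w=8)}
step 4: add edge 1-4 (w=9); MST = {0-4(w=7) 1-3(w=6) 1-4(w=9) 2-3(w=8)}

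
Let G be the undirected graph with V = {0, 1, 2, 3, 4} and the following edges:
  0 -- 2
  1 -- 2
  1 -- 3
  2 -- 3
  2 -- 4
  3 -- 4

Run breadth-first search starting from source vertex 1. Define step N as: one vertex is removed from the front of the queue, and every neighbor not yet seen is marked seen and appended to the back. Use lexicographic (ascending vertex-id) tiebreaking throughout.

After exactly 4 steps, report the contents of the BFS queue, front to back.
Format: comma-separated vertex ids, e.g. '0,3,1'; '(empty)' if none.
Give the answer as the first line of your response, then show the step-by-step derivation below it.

4

step 1: dequeue 1; queue=[2,3]; order=1
step 2: dequeue 2; queue=[3,0,4]; order=1,2
step 3: dequeue 3; queue=[0,4]; order=1,2,3
step 4: dequeue 0; queue=[4]; order=1,2,3,0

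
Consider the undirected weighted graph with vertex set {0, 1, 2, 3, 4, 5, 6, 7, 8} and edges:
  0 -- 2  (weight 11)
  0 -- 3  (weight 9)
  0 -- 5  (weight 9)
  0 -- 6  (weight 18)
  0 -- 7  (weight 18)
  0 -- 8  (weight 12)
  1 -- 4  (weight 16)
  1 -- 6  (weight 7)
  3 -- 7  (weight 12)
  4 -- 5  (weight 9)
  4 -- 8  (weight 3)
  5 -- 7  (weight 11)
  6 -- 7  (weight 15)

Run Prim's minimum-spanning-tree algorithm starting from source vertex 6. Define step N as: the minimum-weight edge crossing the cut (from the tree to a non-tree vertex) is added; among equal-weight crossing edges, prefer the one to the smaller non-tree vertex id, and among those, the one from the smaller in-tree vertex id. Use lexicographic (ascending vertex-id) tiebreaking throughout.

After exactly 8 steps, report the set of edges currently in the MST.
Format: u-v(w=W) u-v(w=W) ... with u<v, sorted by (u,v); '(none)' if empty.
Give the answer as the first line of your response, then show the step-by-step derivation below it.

0-2(w=11) 0-3(w=9) 0-5(w=9) 1-6(w=7) 4-5(w=9) 4-8(w=3) 5-7(w=11) 6-7(w=15)

step 1: add edge 1-6 (w=7); MST = {1-6(w=7)}
step 2: add edge 6-7 (w=15); MST = {1-6(w=7) 6-7(w=15)}
step 3: add edge 5-7 (w=11); MST = {1-6(w=7) 5-7(w=11) 6-7(w=15)}
step 4: add edge 0-5 (w=9); MST = {0-5(w=9) 1-6(w=7) 5-7(w=11) 6-7(w=15)}
step 5: add edge 0-3 (w=9); MST = {0-3(w=9) 0-5(w=9) 1-6(w=7) 5-7(w=11) 6-7(w=15)}
step 6: add edge 4-5 (w=9); MST = {0-3(w=9) 0-5(w=9) 1-6(w=7) 4-5(w=9) 5-7(w=11) 6-7(w=15)}
step 7: add edge 4-8 (w=3); MST = {0-3(w=9) 0-5(w=9) 1-6(w=7) 4-5(w=9) 4-8(w=3) 5-7(w=11) 6-7(w=15)}
step 8: add edge 0-2 (w=11); MST = {0-2(w=11) 0-3(w=9) 0-5(w=9) 1-6(w=7) 4-5(w=9) 4-8(w=3) 5-7(w=11) 6-7(w=15)}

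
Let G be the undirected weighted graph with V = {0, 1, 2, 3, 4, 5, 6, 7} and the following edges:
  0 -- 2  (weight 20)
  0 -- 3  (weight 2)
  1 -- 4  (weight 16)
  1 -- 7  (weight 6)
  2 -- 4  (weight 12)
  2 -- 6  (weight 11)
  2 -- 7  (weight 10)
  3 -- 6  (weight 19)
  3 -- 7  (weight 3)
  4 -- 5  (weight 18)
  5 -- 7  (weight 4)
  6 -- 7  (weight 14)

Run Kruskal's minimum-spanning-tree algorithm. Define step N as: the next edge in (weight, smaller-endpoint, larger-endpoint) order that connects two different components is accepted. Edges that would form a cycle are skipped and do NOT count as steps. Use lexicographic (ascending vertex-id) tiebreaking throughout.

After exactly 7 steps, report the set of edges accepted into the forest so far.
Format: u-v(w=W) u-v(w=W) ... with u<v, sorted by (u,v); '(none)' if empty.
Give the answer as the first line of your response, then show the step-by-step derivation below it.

0-3(w=2) 1-7(w=6) 2-4(w=12) 2-6(w=11) 2-7(w=10) 3-7(w=3) 5-7(w=4)

step 1: add edge 0-3 (w=2); MST = {0-3(w=2)}
step 2: add edge 3-7 (w=3); MST = {0-3(w=2) 3-7(w=3)}
step 3: add edge 5-7 (w=4); MST = {0-3(w=2) 3-7(w=3) 5-7(w=4)}
step 4: add edge 1-7 (w=6); MST = {0-3(w=2) 1-7(w=6) 3-7(w=3) 5-7(w=4)}
step 5: add edge 2-7 (w=10); MST = {0-3(w=2) 1-7(w=6) 2-7(w=10) 3-7(w=3) 5-7(w=4)}
step 6: add edge 2-6 (w=11); MST = {0-3(w=2) 1-7(w=6) 2-6(w=11) 2-7(w=10) 3-7(w=3) 5-7(w=4)}
step 7: add edge 2-4 (w=12); MST = {0-3(w=2) 1-7(w=6) 2-4(w=12) 2-6(w=11) 2-7(w=10) 3-7(w=3) 5-7(w=4)}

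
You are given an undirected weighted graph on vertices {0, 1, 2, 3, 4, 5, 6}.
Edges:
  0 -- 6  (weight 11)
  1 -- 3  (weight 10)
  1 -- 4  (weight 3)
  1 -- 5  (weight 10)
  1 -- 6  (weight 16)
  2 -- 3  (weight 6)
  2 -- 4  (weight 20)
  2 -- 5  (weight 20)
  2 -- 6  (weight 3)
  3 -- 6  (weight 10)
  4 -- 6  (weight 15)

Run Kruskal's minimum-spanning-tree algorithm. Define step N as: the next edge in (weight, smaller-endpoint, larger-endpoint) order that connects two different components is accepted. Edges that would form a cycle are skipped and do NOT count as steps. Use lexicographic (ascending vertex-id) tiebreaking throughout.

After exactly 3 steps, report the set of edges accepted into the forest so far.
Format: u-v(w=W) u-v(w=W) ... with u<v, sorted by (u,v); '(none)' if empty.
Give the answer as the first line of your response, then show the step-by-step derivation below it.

1-4(w=3) 2-3(w=6) 2-6(w=3)

step 1: add edge 1-4 (w=3); MST = {1-4(w=3)}
step 2: add edge 2-6 (w=3); MST = {1-4(w=3) 2-6(w=3)}
step 3: add edge 2-3 (w=6); MST = {1-4(w=3) 2-3(w=6) 2-6(w=3)}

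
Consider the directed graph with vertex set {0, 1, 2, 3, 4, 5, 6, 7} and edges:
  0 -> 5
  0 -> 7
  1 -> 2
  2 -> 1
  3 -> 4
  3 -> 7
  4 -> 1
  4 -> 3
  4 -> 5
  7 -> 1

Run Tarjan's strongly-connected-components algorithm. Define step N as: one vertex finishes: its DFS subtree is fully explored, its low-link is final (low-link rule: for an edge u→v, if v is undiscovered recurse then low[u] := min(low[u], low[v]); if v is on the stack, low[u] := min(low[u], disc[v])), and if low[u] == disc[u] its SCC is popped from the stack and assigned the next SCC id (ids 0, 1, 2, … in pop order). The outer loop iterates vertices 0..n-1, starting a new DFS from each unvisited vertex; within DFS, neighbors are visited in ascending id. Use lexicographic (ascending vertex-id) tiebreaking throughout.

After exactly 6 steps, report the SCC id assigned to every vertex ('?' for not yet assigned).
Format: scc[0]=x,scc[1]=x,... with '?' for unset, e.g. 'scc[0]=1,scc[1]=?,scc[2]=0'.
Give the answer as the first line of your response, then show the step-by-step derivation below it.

scc[0]=3,scc[1]=1,scc[2]=1,scc[3]=?,scc[4]=?,scc[5]=0,scc[6]=?,scc[7]=2

step 1: low=(low[0]=0,low[1]=?,low[2]=?,low[3]=?,low[4]=?,low[5]=1,low[6]=?,low[7]=?); scc=(scc[0]=?,scc[1]=?,scc[2]=?,scc[3]=?,scc[4]=?,scc[5]=0,scc[6]=?,scc[7]=?)
step 2: low=(low[0]=0,low[1]=3,low[2]=3,low[3]=?,low[4]=?,low[5]=1,low[6]=?,low[7]=2); scc=(scc[0]=?,scc[1]=?,scc[2]=?,scc[3]=?,scc[4]=?,scc[5]=0,scc[6]=?,scc[7]=?)
step 3: low=(low[0]=0,low[1]=3,low[2]=3,low[3]=?,low[4]=?,low[5]=1,low[6]=?,low[7]=2); scc=(scc[0]=?,scc[1]=1,scc[2]=1,scc[3]=?,scc[4]=?,scc[5]=0,scc[6]=?,scc[7]=?)
step 4: low=(low[0]=0,low[1]=3,low[2]=3,low[3]=?,low[4]=?,low[5]=1,low[6]=?,low[7]=2); scc=(scc[0]=?,scc[1]=1,scc[2]=1,scc[3]=?,scc[4]=?,scc[5]=0,scc[6]=?,scc[7]=2)
step 5: low=(low[0]=0,low[1]=3,low[2]=3,low[3]=?,low[4]=?,low[5]=1,low[6]=?,low[7]=2); scc=(scc[0]=3,scc[1]=1,scc[2]=1,scc[3]=?,scc[4]=?,scc[5]=0,scc[6]=?,scc[7]=2)
step 6: low=(low[0]=0,low[1]=3,low[2]=3,low[3]=5,low[4]=5,low[5]=1,low[6]=?,low[7]=2); scc=(scc[0]=3,scc[1]=1,scc[2]=1,scc[3]=?,scc[4]=?,scc[5]=0,scc[6]=?,scc[7]=2)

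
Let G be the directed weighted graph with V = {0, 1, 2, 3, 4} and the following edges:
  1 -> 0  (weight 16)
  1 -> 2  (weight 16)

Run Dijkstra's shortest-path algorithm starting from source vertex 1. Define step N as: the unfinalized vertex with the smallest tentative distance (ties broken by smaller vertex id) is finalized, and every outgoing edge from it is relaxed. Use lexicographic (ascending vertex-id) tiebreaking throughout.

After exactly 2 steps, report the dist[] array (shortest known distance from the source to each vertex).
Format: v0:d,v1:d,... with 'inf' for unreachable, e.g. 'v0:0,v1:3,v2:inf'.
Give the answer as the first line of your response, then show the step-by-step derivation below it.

v0:16,v1:0,v2:16,v3:inf,v4:inf

step 1: dist = v0:16,v1:0,v2:16,v3:inf,v4:inf
step 2: dist = v0:16,v1:0,v2:16,v3:inf,v4:inf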